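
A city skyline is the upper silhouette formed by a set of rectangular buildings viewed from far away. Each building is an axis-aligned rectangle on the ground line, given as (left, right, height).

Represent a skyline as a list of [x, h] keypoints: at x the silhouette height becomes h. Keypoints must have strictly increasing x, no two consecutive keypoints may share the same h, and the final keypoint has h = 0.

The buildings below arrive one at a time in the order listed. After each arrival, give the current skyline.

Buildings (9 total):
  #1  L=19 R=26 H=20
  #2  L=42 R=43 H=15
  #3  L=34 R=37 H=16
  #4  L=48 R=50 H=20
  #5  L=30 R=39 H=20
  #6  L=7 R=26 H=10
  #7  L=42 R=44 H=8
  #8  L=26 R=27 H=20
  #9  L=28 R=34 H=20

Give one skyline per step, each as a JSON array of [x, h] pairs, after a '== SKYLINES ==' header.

== SKYLINES ==
[[19,20],[26,0]]
[[19,20],[26,0],[42,15],[43,0]]
[[19,20],[26,0],[34,16],[37,0],[42,15],[43,0]]
[[19,20],[26,0],[34,16],[37,0],[42,15],[43,0],[48,20],[50,0]]
[[19,20],[26,0],[30,20],[39,0],[42,15],[43,0],[48,20],[50,0]]
[[7,10],[19,20],[26,0],[30,20],[39,0],[42,15],[43,0],[48,20],[50,0]]
[[7,10],[19,20],[26,0],[30,20],[39,0],[42,15],[43,8],[44,0],[48,20],[50,0]]
[[7,10],[19,20],[27,0],[30,20],[39,0],[42,15],[43,8],[44,0],[48,20],[50,0]]
[[7,10],[19,20],[27,0],[28,20],[39,0],[42,15],[43,8],[44,0],[48,20],[50,0]]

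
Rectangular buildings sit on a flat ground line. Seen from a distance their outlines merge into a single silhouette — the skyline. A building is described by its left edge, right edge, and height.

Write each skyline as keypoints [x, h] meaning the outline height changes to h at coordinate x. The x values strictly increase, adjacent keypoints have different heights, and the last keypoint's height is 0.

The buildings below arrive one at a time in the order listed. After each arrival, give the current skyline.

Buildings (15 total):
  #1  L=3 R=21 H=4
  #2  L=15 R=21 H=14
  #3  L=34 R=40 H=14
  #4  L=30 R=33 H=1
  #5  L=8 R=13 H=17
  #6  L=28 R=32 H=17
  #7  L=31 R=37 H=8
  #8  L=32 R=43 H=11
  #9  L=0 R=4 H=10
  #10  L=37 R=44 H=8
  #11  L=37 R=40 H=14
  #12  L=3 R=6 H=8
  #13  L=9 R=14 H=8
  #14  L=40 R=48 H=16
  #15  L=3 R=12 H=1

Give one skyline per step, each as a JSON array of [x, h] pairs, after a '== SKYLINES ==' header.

== SKYLINES ==
[[3,4],[21,0]]
[[3,4],[15,14],[21,0]]
[[3,4],[15,14],[21,0],[34,14],[40,0]]
[[3,4],[15,14],[21,0],[30,1],[33,0],[34,14],[40,0]]
[[3,4],[8,17],[13,4],[15,14],[21,0],[30,1],[33,0],[34,14],[40,0]]
[[3,4],[8,17],[13,4],[15,14],[21,0],[28,17],[32,1],[33,0],[34,14],[40,0]]
[[3,4],[8,17],[13,4],[15,14],[21,0],[28,17],[32,8],[34,14],[40,0]]
[[3,4],[8,17],[13,4],[15,14],[21,0],[28,17],[32,11],[34,14],[40,11],[43,0]]
[[0,10],[4,4],[8,17],[13,4],[15,14],[21,0],[28,17],[32,11],[34,14],[40,11],[43,0]]
[[0,10],[4,4],[8,17],[13,4],[15,14],[21,0],[28,17],[32,11],[34,14],[40,11],[43,8],[44,0]]
[[0,10],[4,4],[8,17],[13,4],[15,14],[21,0],[28,17],[32,11],[34,14],[40,11],[43,8],[44,0]]
[[0,10],[4,8],[6,4],[8,17],[13,4],[15,14],[21,0],[28,17],[32,11],[34,14],[40,11],[43,8],[44,0]]
[[0,10],[4,8],[6,4],[8,17],[13,8],[14,4],[15,14],[21,0],[28,17],[32,11],[34,14],[40,11],[43,8],[44,0]]
[[0,10],[4,8],[6,4],[8,17],[13,8],[14,4],[15,14],[21,0],[28,17],[32,11],[34,14],[40,16],[48,0]]
[[0,10],[4,8],[6,4],[8,17],[13,8],[14,4],[15,14],[21,0],[28,17],[32,11],[34,14],[40,16],[48,0]]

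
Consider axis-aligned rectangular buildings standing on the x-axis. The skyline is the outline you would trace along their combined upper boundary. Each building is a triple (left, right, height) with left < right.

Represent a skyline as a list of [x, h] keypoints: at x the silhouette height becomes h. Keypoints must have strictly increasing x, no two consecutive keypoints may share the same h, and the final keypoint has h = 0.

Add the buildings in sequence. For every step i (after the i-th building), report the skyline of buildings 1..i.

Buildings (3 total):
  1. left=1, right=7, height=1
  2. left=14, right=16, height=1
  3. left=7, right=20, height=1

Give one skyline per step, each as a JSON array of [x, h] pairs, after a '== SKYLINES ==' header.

== SKYLINES ==
[[1,1],[7,0]]
[[1,1],[7,0],[14,1],[16,0]]
[[1,1],[20,0]]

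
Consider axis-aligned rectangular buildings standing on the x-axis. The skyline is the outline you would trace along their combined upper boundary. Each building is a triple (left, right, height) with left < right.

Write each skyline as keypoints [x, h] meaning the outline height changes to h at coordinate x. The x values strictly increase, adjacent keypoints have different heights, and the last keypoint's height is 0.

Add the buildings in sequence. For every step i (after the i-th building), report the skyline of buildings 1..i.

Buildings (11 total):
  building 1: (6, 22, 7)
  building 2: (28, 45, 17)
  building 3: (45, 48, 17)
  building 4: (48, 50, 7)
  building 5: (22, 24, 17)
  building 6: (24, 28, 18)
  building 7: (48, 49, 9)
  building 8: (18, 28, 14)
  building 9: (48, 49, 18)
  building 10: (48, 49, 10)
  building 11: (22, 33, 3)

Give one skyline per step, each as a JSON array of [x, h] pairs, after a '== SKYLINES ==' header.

== SKYLINES ==
[[6,7],[22,0]]
[[6,7],[22,0],[28,17],[45,0]]
[[6,7],[22,0],[28,17],[48,0]]
[[6,7],[22,0],[28,17],[48,7],[50,0]]
[[6,7],[22,17],[24,0],[28,17],[48,7],[50,0]]
[[6,7],[22,17],[24,18],[28,17],[48,7],[50,0]]
[[6,7],[22,17],[24,18],[28,17],[48,9],[49,7],[50,0]]
[[6,7],[18,14],[22,17],[24,18],[28,17],[48,9],[49,7],[50,0]]
[[6,7],[18,14],[22,17],[24,18],[28,17],[48,18],[49,7],[50,0]]
[[6,7],[18,14],[22,17],[24,18],[28,17],[48,18],[49,7],[50,0]]
[[6,7],[18,14],[22,17],[24,18],[28,17],[48,18],[49,7],[50,0]]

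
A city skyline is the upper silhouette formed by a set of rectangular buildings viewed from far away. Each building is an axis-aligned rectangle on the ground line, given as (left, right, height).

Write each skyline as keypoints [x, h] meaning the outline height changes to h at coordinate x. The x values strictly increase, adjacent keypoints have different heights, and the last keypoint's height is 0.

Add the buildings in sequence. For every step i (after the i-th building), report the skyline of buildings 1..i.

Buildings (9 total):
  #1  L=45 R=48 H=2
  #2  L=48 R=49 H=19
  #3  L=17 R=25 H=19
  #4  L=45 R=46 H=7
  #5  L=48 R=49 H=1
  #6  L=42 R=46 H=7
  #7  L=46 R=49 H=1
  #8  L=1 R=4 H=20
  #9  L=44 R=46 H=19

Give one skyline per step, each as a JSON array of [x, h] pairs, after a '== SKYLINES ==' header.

== SKYLINES ==
[[45,2],[48,0]]
[[45,2],[48,19],[49,0]]
[[17,19],[25,0],[45,2],[48,19],[49,0]]
[[17,19],[25,0],[45,7],[46,2],[48,19],[49,0]]
[[17,19],[25,0],[45,7],[46,2],[48,19],[49,0]]
[[17,19],[25,0],[42,7],[46,2],[48,19],[49,0]]
[[17,19],[25,0],[42,7],[46,2],[48,19],[49,0]]
[[1,20],[4,0],[17,19],[25,0],[42,7],[46,2],[48,19],[49,0]]
[[1,20],[4,0],[17,19],[25,0],[42,7],[44,19],[46,2],[48,19],[49,0]]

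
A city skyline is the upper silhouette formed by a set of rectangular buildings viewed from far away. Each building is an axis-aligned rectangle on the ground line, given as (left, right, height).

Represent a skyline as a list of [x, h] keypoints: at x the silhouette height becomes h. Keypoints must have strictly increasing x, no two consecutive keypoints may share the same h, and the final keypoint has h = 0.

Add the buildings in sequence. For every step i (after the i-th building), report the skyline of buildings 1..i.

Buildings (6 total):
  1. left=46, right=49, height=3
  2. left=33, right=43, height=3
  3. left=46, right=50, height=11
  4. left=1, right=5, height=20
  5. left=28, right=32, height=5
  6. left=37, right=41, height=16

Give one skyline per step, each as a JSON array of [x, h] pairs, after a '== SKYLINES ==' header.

== SKYLINES ==
[[46,3],[49,0]]
[[33,3],[43,0],[46,3],[49,0]]
[[33,3],[43,0],[46,11],[50,0]]
[[1,20],[5,0],[33,3],[43,0],[46,11],[50,0]]
[[1,20],[5,0],[28,5],[32,0],[33,3],[43,0],[46,11],[50,0]]
[[1,20],[5,0],[28,5],[32,0],[33,3],[37,16],[41,3],[43,0],[46,11],[50,0]]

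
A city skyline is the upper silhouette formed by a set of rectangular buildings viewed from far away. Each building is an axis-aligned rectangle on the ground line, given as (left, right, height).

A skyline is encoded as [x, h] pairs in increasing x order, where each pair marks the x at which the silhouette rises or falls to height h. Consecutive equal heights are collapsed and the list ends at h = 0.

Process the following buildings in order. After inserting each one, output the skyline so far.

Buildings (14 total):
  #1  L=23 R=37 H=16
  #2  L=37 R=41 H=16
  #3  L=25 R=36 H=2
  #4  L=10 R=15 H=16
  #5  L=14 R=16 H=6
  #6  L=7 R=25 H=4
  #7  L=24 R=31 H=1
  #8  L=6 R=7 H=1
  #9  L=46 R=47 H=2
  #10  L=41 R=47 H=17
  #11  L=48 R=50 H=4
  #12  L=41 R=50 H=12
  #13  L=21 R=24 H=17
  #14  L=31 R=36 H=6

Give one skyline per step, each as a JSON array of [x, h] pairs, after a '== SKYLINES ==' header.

== SKYLINES ==
[[23,16],[37,0]]
[[23,16],[41,0]]
[[23,16],[41,0]]
[[10,16],[15,0],[23,16],[41,0]]
[[10,16],[15,6],[16,0],[23,16],[41,0]]
[[7,4],[10,16],[15,6],[16,4],[23,16],[41,0]]
[[7,4],[10,16],[15,6],[16,4],[23,16],[41,0]]
[[6,1],[7,4],[10,16],[15,6],[16,4],[23,16],[41,0]]
[[6,1],[7,4],[10,16],[15,6],[16,4],[23,16],[41,0],[46,2],[47,0]]
[[6,1],[7,4],[10,16],[15,6],[16,4],[23,16],[41,17],[47,0]]
[[6,1],[7,4],[10,16],[15,6],[16,4],[23,16],[41,17],[47,0],[48,4],[50,0]]
[[6,1],[7,4],[10,16],[15,6],[16,4],[23,16],[41,17],[47,12],[50,0]]
[[6,1],[7,4],[10,16],[15,6],[16,4],[21,17],[24,16],[41,17],[47,12],[50,0]]
[[6,1],[7,4],[10,16],[15,6],[16,4],[21,17],[24,16],[41,17],[47,12],[50,0]]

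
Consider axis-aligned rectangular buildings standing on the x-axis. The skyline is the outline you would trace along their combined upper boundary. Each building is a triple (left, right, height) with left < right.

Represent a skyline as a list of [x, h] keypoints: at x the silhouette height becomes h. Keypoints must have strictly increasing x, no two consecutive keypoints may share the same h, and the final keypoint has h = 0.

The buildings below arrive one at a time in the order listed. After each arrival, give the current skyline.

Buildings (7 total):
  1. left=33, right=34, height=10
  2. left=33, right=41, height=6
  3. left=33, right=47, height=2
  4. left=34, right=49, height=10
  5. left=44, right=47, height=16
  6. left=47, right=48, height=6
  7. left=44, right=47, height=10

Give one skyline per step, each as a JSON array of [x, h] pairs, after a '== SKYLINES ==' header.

== SKYLINES ==
[[33,10],[34,0]]
[[33,10],[34,6],[41,0]]
[[33,10],[34,6],[41,2],[47,0]]
[[33,10],[49,0]]
[[33,10],[44,16],[47,10],[49,0]]
[[33,10],[44,16],[47,10],[49,0]]
[[33,10],[44,16],[47,10],[49,0]]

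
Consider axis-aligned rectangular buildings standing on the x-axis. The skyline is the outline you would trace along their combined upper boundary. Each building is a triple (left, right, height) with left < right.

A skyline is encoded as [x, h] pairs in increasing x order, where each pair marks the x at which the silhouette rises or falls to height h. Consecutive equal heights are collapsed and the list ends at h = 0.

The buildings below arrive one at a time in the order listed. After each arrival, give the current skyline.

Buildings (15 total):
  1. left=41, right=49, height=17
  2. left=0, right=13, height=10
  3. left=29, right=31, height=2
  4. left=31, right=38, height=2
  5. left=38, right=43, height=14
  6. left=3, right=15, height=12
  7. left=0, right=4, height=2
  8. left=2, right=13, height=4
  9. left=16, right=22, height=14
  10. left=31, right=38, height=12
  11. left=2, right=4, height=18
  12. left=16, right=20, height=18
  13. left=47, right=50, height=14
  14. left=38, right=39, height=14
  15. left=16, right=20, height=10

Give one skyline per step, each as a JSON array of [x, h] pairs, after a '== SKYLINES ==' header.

== SKYLINES ==
[[41,17],[49,0]]
[[0,10],[13,0],[41,17],[49,0]]
[[0,10],[13,0],[29,2],[31,0],[41,17],[49,0]]
[[0,10],[13,0],[29,2],[38,0],[41,17],[49,0]]
[[0,10],[13,0],[29,2],[38,14],[41,17],[49,0]]
[[0,10],[3,12],[15,0],[29,2],[38,14],[41,17],[49,0]]
[[0,10],[3,12],[15,0],[29,2],[38,14],[41,17],[49,0]]
[[0,10],[3,12],[15,0],[29,2],[38,14],[41,17],[49,0]]
[[0,10],[3,12],[15,0],[16,14],[22,0],[29,2],[38,14],[41,17],[49,0]]
[[0,10],[3,12],[15,0],[16,14],[22,0],[29,2],[31,12],[38,14],[41,17],[49,0]]
[[0,10],[2,18],[4,12],[15,0],[16,14],[22,0],[29,2],[31,12],[38,14],[41,17],[49,0]]
[[0,10],[2,18],[4,12],[15,0],[16,18],[20,14],[22,0],[29,2],[31,12],[38,14],[41,17],[49,0]]
[[0,10],[2,18],[4,12],[15,0],[16,18],[20,14],[22,0],[29,2],[31,12],[38,14],[41,17],[49,14],[50,0]]
[[0,10],[2,18],[4,12],[15,0],[16,18],[20,14],[22,0],[29,2],[31,12],[38,14],[41,17],[49,14],[50,0]]
[[0,10],[2,18],[4,12],[15,0],[16,18],[20,14],[22,0],[29,2],[31,12],[38,14],[41,17],[49,14],[50,0]]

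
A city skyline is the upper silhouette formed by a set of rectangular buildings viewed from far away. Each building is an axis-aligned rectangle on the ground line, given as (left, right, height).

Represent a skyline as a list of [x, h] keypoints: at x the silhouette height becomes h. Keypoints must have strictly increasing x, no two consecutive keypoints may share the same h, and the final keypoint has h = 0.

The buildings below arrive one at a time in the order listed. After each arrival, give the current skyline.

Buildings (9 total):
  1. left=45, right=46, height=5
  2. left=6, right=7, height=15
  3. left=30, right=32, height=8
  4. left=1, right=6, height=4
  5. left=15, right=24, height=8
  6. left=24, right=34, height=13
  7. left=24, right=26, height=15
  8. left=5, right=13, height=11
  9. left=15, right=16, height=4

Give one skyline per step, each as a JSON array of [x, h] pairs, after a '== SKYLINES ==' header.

== SKYLINES ==
[[45,5],[46,0]]
[[6,15],[7,0],[45,5],[46,0]]
[[6,15],[7,0],[30,8],[32,0],[45,5],[46,0]]
[[1,4],[6,15],[7,0],[30,8],[32,0],[45,5],[46,0]]
[[1,4],[6,15],[7,0],[15,8],[24,0],[30,8],[32,0],[45,5],[46,0]]
[[1,4],[6,15],[7,0],[15,8],[24,13],[34,0],[45,5],[46,0]]
[[1,4],[6,15],[7,0],[15,8],[24,15],[26,13],[34,0],[45,5],[46,0]]
[[1,4],[5,11],[6,15],[7,11],[13,0],[15,8],[24,15],[26,13],[34,0],[45,5],[46,0]]
[[1,4],[5,11],[6,15],[7,11],[13,0],[15,8],[24,15],[26,13],[34,0],[45,5],[46,0]]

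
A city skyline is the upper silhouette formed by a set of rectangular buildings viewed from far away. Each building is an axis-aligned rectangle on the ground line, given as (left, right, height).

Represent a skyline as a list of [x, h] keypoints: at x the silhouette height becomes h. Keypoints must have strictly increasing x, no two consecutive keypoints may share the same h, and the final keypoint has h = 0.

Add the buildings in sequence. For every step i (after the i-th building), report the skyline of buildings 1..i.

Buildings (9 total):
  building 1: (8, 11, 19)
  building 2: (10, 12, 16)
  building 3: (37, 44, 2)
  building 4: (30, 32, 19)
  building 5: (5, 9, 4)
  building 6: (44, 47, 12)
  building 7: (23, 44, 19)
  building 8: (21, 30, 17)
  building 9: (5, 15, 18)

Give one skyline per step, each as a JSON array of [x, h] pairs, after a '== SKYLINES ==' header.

== SKYLINES ==
[[8,19],[11,0]]
[[8,19],[11,16],[12,0]]
[[8,19],[11,16],[12,0],[37,2],[44,0]]
[[8,19],[11,16],[12,0],[30,19],[32,0],[37,2],[44,0]]
[[5,4],[8,19],[11,16],[12,0],[30,19],[32,0],[37,2],[44,0]]
[[5,4],[8,19],[11,16],[12,0],[30,19],[32,0],[37,2],[44,12],[47,0]]
[[5,4],[8,19],[11,16],[12,0],[23,19],[44,12],[47,0]]
[[5,4],[8,19],[11,16],[12,0],[21,17],[23,19],[44,12],[47,0]]
[[5,18],[8,19],[11,18],[15,0],[21,17],[23,19],[44,12],[47,0]]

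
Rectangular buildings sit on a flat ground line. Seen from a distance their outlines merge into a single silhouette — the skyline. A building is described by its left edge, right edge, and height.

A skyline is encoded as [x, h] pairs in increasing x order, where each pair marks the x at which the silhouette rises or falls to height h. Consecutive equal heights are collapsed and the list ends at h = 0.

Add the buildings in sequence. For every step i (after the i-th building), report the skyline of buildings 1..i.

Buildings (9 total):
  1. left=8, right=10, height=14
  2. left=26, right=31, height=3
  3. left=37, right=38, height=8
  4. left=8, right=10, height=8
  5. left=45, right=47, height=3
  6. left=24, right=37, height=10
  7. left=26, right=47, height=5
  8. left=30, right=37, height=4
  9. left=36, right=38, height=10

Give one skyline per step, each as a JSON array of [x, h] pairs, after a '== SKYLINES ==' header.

== SKYLINES ==
[[8,14],[10,0]]
[[8,14],[10,0],[26,3],[31,0]]
[[8,14],[10,0],[26,3],[31,0],[37,8],[38,0]]
[[8,14],[10,0],[26,3],[31,0],[37,8],[38,0]]
[[8,14],[10,0],[26,3],[31,0],[37,8],[38,0],[45,3],[47,0]]
[[8,14],[10,0],[24,10],[37,8],[38,0],[45,3],[47,0]]
[[8,14],[10,0],[24,10],[37,8],[38,5],[47,0]]
[[8,14],[10,0],[24,10],[37,8],[38,5],[47,0]]
[[8,14],[10,0],[24,10],[38,5],[47,0]]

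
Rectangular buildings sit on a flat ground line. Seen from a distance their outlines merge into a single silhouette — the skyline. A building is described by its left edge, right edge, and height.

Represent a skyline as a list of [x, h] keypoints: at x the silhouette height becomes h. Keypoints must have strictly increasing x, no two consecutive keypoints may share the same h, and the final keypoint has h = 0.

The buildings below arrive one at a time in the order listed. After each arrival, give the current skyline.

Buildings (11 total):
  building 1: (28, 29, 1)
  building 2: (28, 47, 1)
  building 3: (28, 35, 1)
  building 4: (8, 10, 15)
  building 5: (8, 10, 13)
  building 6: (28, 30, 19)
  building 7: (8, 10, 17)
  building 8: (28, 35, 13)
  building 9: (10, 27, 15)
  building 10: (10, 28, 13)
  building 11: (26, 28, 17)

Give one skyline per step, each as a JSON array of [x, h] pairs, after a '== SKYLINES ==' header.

== SKYLINES ==
[[28,1],[29,0]]
[[28,1],[47,0]]
[[28,1],[47,0]]
[[8,15],[10,0],[28,1],[47,0]]
[[8,15],[10,0],[28,1],[47,0]]
[[8,15],[10,0],[28,19],[30,1],[47,0]]
[[8,17],[10,0],[28,19],[30,1],[47,0]]
[[8,17],[10,0],[28,19],[30,13],[35,1],[47,0]]
[[8,17],[10,15],[27,0],[28,19],[30,13],[35,1],[47,0]]
[[8,17],[10,15],[27,13],[28,19],[30,13],[35,1],[47,0]]
[[8,17],[10,15],[26,17],[28,19],[30,13],[35,1],[47,0]]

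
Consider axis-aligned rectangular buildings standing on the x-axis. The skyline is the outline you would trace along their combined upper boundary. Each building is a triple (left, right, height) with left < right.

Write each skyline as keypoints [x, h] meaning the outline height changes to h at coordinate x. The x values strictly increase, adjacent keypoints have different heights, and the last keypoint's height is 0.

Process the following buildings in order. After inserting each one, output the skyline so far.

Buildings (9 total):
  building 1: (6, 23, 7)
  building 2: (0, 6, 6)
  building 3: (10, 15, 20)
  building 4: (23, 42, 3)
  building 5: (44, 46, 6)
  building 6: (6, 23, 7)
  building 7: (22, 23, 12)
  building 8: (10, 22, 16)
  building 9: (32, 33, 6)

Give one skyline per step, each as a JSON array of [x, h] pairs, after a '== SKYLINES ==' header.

== SKYLINES ==
[[6,7],[23,0]]
[[0,6],[6,7],[23,0]]
[[0,6],[6,7],[10,20],[15,7],[23,0]]
[[0,6],[6,7],[10,20],[15,7],[23,3],[42,0]]
[[0,6],[6,7],[10,20],[15,7],[23,3],[42,0],[44,6],[46,0]]
[[0,6],[6,7],[10,20],[15,7],[23,3],[42,0],[44,6],[46,0]]
[[0,6],[6,7],[10,20],[15,7],[22,12],[23,3],[42,0],[44,6],[46,0]]
[[0,6],[6,7],[10,20],[15,16],[22,12],[23,3],[42,0],[44,6],[46,0]]
[[0,6],[6,7],[10,20],[15,16],[22,12],[23,3],[32,6],[33,3],[42,0],[44,6],[46,0]]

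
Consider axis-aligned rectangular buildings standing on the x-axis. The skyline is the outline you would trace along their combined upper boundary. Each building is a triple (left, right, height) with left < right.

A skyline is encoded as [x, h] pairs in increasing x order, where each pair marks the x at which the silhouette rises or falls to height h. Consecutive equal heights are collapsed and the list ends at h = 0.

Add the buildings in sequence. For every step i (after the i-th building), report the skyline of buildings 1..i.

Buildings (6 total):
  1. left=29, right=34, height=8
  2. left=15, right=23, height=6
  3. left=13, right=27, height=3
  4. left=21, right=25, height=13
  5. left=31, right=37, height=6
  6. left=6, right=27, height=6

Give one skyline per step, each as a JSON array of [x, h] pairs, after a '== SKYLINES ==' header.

== SKYLINES ==
[[29,8],[34,0]]
[[15,6],[23,0],[29,8],[34,0]]
[[13,3],[15,6],[23,3],[27,0],[29,8],[34,0]]
[[13,3],[15,6],[21,13],[25,3],[27,0],[29,8],[34,0]]
[[13,3],[15,6],[21,13],[25,3],[27,0],[29,8],[34,6],[37,0]]
[[6,6],[21,13],[25,6],[27,0],[29,8],[34,6],[37,0]]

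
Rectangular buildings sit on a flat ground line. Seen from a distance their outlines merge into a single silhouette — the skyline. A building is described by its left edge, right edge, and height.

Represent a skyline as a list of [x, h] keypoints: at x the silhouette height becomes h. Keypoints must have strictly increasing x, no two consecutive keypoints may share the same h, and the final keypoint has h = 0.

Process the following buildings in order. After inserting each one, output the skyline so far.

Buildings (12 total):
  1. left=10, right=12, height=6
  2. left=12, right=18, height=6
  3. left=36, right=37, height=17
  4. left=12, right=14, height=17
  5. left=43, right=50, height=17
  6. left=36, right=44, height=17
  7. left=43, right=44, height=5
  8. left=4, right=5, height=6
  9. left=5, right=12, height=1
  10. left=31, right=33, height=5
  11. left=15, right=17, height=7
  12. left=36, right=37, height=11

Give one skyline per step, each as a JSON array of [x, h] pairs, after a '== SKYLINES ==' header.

== SKYLINES ==
[[10,6],[12,0]]
[[10,6],[18,0]]
[[10,6],[18,0],[36,17],[37,0]]
[[10,6],[12,17],[14,6],[18,0],[36,17],[37,0]]
[[10,6],[12,17],[14,6],[18,0],[36,17],[37,0],[43,17],[50,0]]
[[10,6],[12,17],[14,6],[18,0],[36,17],[50,0]]
[[10,6],[12,17],[14,6],[18,0],[36,17],[50,0]]
[[4,6],[5,0],[10,6],[12,17],[14,6],[18,0],[36,17],[50,0]]
[[4,6],[5,1],[10,6],[12,17],[14,6],[18,0],[36,17],[50,0]]
[[4,6],[5,1],[10,6],[12,17],[14,6],[18,0],[31,5],[33,0],[36,17],[50,0]]
[[4,6],[5,1],[10,6],[12,17],[14,6],[15,7],[17,6],[18,0],[31,5],[33,0],[36,17],[50,0]]
[[4,6],[5,1],[10,6],[12,17],[14,6],[15,7],[17,6],[18,0],[31,5],[33,0],[36,17],[50,0]]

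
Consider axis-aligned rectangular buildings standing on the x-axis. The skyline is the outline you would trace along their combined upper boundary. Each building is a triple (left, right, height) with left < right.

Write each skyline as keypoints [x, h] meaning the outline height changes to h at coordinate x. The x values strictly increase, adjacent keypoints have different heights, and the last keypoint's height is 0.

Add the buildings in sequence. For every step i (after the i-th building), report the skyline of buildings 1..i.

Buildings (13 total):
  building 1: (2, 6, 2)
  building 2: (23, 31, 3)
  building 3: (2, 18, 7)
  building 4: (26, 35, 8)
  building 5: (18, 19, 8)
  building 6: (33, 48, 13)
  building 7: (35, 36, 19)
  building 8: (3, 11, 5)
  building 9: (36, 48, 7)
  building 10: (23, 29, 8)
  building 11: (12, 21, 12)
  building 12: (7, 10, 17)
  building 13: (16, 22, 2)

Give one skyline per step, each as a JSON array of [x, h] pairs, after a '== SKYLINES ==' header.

== SKYLINES ==
[[2,2],[6,0]]
[[2,2],[6,0],[23,3],[31,0]]
[[2,7],[18,0],[23,3],[31,0]]
[[2,7],[18,0],[23,3],[26,8],[35,0]]
[[2,7],[18,8],[19,0],[23,3],[26,8],[35,0]]
[[2,7],[18,8],[19,0],[23,3],[26,8],[33,13],[48,0]]
[[2,7],[18,8],[19,0],[23,3],[26,8],[33,13],[35,19],[36,13],[48,0]]
[[2,7],[18,8],[19,0],[23,3],[26,8],[33,13],[35,19],[36,13],[48,0]]
[[2,7],[18,8],[19,0],[23,3],[26,8],[33,13],[35,19],[36,13],[48,0]]
[[2,7],[18,8],[19,0],[23,8],[33,13],[35,19],[36,13],[48,0]]
[[2,7],[12,12],[21,0],[23,8],[33,13],[35,19],[36,13],[48,0]]
[[2,7],[7,17],[10,7],[12,12],[21,0],[23,8],[33,13],[35,19],[36,13],[48,0]]
[[2,7],[7,17],[10,7],[12,12],[21,2],[22,0],[23,8],[33,13],[35,19],[36,13],[48,0]]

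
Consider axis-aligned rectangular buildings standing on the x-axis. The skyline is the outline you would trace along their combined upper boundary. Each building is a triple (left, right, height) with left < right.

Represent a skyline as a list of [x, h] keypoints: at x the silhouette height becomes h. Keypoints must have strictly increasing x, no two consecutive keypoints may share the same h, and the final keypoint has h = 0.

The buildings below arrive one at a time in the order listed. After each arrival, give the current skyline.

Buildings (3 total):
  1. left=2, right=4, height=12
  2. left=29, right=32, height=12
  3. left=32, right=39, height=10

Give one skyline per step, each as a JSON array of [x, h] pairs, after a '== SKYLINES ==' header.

== SKYLINES ==
[[2,12],[4,0]]
[[2,12],[4,0],[29,12],[32,0]]
[[2,12],[4,0],[29,12],[32,10],[39,0]]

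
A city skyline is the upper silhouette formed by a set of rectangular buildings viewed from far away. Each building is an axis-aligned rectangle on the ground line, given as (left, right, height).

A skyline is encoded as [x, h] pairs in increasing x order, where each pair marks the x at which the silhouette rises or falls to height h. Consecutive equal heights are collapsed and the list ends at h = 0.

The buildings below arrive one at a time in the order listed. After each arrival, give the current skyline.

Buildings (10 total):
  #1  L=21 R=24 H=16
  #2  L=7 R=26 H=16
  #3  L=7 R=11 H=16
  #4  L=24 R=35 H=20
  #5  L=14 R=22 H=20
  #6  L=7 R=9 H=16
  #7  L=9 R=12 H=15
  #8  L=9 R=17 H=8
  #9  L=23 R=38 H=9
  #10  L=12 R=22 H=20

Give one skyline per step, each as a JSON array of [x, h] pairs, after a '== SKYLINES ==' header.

== SKYLINES ==
[[21,16],[24,0]]
[[7,16],[26,0]]
[[7,16],[26,0]]
[[7,16],[24,20],[35,0]]
[[7,16],[14,20],[22,16],[24,20],[35,0]]
[[7,16],[14,20],[22,16],[24,20],[35,0]]
[[7,16],[14,20],[22,16],[24,20],[35,0]]
[[7,16],[14,20],[22,16],[24,20],[35,0]]
[[7,16],[14,20],[22,16],[24,20],[35,9],[38,0]]
[[7,16],[12,20],[22,16],[24,20],[35,9],[38,0]]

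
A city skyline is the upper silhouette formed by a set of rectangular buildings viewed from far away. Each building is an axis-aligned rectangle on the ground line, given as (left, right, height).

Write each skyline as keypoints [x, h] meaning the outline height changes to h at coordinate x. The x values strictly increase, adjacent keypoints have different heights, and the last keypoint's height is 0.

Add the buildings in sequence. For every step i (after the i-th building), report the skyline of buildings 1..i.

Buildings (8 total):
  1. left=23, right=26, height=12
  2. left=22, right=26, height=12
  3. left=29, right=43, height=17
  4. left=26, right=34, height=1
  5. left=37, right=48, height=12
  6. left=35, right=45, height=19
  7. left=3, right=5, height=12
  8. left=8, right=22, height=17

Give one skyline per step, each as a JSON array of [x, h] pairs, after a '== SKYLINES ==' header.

== SKYLINES ==
[[23,12],[26,0]]
[[22,12],[26,0]]
[[22,12],[26,0],[29,17],[43,0]]
[[22,12],[26,1],[29,17],[43,0]]
[[22,12],[26,1],[29,17],[43,12],[48,0]]
[[22,12],[26,1],[29,17],[35,19],[45,12],[48,0]]
[[3,12],[5,0],[22,12],[26,1],[29,17],[35,19],[45,12],[48,0]]
[[3,12],[5,0],[8,17],[22,12],[26,1],[29,17],[35,19],[45,12],[48,0]]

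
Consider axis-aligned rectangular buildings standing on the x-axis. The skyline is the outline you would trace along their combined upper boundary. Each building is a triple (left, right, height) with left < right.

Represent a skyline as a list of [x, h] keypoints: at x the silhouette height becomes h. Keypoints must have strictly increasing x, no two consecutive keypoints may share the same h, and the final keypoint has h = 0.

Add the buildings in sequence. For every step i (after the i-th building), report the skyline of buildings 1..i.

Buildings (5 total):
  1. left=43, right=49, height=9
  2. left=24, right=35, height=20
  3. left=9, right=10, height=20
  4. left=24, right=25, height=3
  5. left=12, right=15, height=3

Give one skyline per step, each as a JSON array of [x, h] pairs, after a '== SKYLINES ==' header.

== SKYLINES ==
[[43,9],[49,0]]
[[24,20],[35,0],[43,9],[49,0]]
[[9,20],[10,0],[24,20],[35,0],[43,9],[49,0]]
[[9,20],[10,0],[24,20],[35,0],[43,9],[49,0]]
[[9,20],[10,0],[12,3],[15,0],[24,20],[35,0],[43,9],[49,0]]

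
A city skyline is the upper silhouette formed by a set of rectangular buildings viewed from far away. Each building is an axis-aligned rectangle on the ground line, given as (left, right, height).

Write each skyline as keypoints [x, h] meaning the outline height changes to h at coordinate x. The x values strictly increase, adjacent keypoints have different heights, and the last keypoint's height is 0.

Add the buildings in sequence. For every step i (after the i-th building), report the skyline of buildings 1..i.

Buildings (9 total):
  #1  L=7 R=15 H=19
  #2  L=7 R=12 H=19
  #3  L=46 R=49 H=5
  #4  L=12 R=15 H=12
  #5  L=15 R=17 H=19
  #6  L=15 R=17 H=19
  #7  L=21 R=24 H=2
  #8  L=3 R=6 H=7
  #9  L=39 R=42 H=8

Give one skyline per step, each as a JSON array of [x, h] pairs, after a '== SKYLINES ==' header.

== SKYLINES ==
[[7,19],[15,0]]
[[7,19],[15,0]]
[[7,19],[15,0],[46,5],[49,0]]
[[7,19],[15,0],[46,5],[49,0]]
[[7,19],[17,0],[46,5],[49,0]]
[[7,19],[17,0],[46,5],[49,0]]
[[7,19],[17,0],[21,2],[24,0],[46,5],[49,0]]
[[3,7],[6,0],[7,19],[17,0],[21,2],[24,0],[46,5],[49,0]]
[[3,7],[6,0],[7,19],[17,0],[21,2],[24,0],[39,8],[42,0],[46,5],[49,0]]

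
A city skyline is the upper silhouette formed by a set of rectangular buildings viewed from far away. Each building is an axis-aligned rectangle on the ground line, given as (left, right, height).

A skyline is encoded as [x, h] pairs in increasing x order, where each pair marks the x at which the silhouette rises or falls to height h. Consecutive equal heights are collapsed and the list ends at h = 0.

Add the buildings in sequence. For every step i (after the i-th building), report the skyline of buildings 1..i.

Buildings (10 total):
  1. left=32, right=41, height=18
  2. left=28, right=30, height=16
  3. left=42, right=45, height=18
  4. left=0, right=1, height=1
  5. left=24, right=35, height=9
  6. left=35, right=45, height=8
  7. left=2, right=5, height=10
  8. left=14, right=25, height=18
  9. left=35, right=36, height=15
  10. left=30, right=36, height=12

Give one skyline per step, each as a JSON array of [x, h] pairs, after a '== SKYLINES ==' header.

== SKYLINES ==
[[32,18],[41,0]]
[[28,16],[30,0],[32,18],[41,0]]
[[28,16],[30,0],[32,18],[41,0],[42,18],[45,0]]
[[0,1],[1,0],[28,16],[30,0],[32,18],[41,0],[42,18],[45,0]]
[[0,1],[1,0],[24,9],[28,16],[30,9],[32,18],[41,0],[42,18],[45,0]]
[[0,1],[1,0],[24,9],[28,16],[30,9],[32,18],[41,8],[42,18],[45,0]]
[[0,1],[1,0],[2,10],[5,0],[24,9],[28,16],[30,9],[32,18],[41,8],[42,18],[45,0]]
[[0,1],[1,0],[2,10],[5,0],[14,18],[25,9],[28,16],[30,9],[32,18],[41,8],[42,18],[45,0]]
[[0,1],[1,0],[2,10],[5,0],[14,18],[25,9],[28,16],[30,9],[32,18],[41,8],[42,18],[45,0]]
[[0,1],[1,0],[2,10],[5,0],[14,18],[25,9],[28,16],[30,12],[32,18],[41,8],[42,18],[45,0]]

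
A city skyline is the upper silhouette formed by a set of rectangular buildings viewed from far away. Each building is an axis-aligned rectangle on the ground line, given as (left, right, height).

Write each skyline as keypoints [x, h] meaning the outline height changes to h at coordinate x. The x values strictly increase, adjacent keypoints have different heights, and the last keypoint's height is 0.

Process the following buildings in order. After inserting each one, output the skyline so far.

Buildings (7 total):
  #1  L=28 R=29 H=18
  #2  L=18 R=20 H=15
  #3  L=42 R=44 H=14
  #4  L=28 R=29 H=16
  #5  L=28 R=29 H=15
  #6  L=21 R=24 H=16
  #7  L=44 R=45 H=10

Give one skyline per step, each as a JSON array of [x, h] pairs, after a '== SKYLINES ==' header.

== SKYLINES ==
[[28,18],[29,0]]
[[18,15],[20,0],[28,18],[29,0]]
[[18,15],[20,0],[28,18],[29,0],[42,14],[44,0]]
[[18,15],[20,0],[28,18],[29,0],[42,14],[44,0]]
[[18,15],[20,0],[28,18],[29,0],[42,14],[44,0]]
[[18,15],[20,0],[21,16],[24,0],[28,18],[29,0],[42,14],[44,0]]
[[18,15],[20,0],[21,16],[24,0],[28,18],[29,0],[42,14],[44,10],[45,0]]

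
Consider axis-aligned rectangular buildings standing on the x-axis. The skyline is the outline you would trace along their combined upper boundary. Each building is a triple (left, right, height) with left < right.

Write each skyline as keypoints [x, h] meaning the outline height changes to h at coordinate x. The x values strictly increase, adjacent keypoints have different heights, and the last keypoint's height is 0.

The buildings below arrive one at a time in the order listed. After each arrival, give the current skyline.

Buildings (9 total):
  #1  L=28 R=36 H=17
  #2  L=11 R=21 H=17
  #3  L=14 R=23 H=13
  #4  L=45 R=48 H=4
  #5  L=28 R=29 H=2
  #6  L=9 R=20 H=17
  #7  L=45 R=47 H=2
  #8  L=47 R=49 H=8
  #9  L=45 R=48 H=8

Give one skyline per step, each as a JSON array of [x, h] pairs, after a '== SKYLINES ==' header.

== SKYLINES ==
[[28,17],[36,0]]
[[11,17],[21,0],[28,17],[36,0]]
[[11,17],[21,13],[23,0],[28,17],[36,0]]
[[11,17],[21,13],[23,0],[28,17],[36,0],[45,4],[48,0]]
[[11,17],[21,13],[23,0],[28,17],[36,0],[45,4],[48,0]]
[[9,17],[21,13],[23,0],[28,17],[36,0],[45,4],[48,0]]
[[9,17],[21,13],[23,0],[28,17],[36,0],[45,4],[48,0]]
[[9,17],[21,13],[23,0],[28,17],[36,0],[45,4],[47,8],[49,0]]
[[9,17],[21,13],[23,0],[28,17],[36,0],[45,8],[49,0]]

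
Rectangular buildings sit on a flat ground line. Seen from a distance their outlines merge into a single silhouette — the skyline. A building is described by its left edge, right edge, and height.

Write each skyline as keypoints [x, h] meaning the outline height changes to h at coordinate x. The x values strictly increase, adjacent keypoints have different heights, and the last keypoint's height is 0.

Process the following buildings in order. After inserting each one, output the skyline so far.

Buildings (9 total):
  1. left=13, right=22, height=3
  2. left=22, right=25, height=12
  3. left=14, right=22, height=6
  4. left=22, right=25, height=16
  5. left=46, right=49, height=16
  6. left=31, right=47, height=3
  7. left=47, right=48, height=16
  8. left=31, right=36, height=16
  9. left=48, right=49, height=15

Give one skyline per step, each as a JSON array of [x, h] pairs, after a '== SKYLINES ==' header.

== SKYLINES ==
[[13,3],[22,0]]
[[13,3],[22,12],[25,0]]
[[13,3],[14,6],[22,12],[25,0]]
[[13,3],[14,6],[22,16],[25,0]]
[[13,3],[14,6],[22,16],[25,0],[46,16],[49,0]]
[[13,3],[14,6],[22,16],[25,0],[31,3],[46,16],[49,0]]
[[13,3],[14,6],[22,16],[25,0],[31,3],[46,16],[49,0]]
[[13,3],[14,6],[22,16],[25,0],[31,16],[36,3],[46,16],[49,0]]
[[13,3],[14,6],[22,16],[25,0],[31,16],[36,3],[46,16],[49,0]]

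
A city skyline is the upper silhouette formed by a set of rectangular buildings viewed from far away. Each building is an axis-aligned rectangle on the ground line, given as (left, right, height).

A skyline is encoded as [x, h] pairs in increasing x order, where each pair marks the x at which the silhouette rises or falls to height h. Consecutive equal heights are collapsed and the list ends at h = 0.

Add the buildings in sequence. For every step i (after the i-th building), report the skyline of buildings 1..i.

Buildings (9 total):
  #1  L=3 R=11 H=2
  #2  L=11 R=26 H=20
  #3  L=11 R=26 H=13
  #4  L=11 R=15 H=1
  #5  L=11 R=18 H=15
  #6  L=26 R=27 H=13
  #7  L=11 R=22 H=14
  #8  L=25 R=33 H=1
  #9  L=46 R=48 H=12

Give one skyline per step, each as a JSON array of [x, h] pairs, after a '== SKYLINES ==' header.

== SKYLINES ==
[[3,2],[11,0]]
[[3,2],[11,20],[26,0]]
[[3,2],[11,20],[26,0]]
[[3,2],[11,20],[26,0]]
[[3,2],[11,20],[26,0]]
[[3,2],[11,20],[26,13],[27,0]]
[[3,2],[11,20],[26,13],[27,0]]
[[3,2],[11,20],[26,13],[27,1],[33,0]]
[[3,2],[11,20],[26,13],[27,1],[33,0],[46,12],[48,0]]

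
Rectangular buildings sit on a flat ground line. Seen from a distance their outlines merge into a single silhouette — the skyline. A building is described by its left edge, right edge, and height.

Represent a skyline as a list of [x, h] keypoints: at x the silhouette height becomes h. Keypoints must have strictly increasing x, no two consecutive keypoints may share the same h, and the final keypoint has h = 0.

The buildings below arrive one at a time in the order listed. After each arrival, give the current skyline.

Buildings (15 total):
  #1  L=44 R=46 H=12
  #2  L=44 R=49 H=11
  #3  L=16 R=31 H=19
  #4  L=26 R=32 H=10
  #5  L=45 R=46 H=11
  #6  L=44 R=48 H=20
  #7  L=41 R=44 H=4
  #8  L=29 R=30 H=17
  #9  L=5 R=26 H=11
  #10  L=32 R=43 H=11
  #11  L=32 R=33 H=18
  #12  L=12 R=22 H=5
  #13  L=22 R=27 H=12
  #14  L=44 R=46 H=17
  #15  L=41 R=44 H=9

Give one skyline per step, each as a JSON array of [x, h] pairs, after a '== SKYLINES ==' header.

== SKYLINES ==
[[44,12],[46,0]]
[[44,12],[46,11],[49,0]]
[[16,19],[31,0],[44,12],[46,11],[49,0]]
[[16,19],[31,10],[32,0],[44,12],[46,11],[49,0]]
[[16,19],[31,10],[32,0],[44,12],[46,11],[49,0]]
[[16,19],[31,10],[32,0],[44,20],[48,11],[49,0]]
[[16,19],[31,10],[32,0],[41,4],[44,20],[48,11],[49,0]]
[[16,19],[31,10],[32,0],[41,4],[44,20],[48,11],[49,0]]
[[5,11],[16,19],[31,10],[32,0],[41,4],[44,20],[48,11],[49,0]]
[[5,11],[16,19],[31,10],[32,11],[43,4],[44,20],[48,11],[49,0]]
[[5,11],[16,19],[31,10],[32,18],[33,11],[43,4],[44,20],[48,11],[49,0]]
[[5,11],[16,19],[31,10],[32,18],[33,11],[43,4],[44,20],[48,11],[49,0]]
[[5,11],[16,19],[31,10],[32,18],[33,11],[43,4],[44,20],[48,11],[49,0]]
[[5,11],[16,19],[31,10],[32,18],[33,11],[43,4],[44,20],[48,11],[49,0]]
[[5,11],[16,19],[31,10],[32,18],[33,11],[43,9],[44,20],[48,11],[49,0]]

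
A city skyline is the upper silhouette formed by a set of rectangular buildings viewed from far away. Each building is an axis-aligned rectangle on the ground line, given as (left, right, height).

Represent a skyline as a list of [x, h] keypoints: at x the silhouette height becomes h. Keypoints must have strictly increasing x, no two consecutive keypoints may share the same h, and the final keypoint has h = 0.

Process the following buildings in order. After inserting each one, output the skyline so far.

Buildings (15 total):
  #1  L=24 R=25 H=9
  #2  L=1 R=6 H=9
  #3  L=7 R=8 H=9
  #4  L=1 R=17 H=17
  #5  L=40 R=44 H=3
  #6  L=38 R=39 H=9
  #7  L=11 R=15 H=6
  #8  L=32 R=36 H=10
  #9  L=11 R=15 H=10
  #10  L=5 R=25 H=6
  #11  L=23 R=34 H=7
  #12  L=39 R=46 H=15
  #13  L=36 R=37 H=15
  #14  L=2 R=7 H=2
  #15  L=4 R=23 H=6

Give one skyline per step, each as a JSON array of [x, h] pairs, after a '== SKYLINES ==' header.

== SKYLINES ==
[[24,9],[25,0]]
[[1,9],[6,0],[24,9],[25,0]]
[[1,9],[6,0],[7,9],[8,0],[24,9],[25,0]]
[[1,17],[17,0],[24,9],[25,0]]
[[1,17],[17,0],[24,9],[25,0],[40,3],[44,0]]
[[1,17],[17,0],[24,9],[25,0],[38,9],[39,0],[40,3],[44,0]]
[[1,17],[17,0],[24,9],[25,0],[38,9],[39,0],[40,3],[44,0]]
[[1,17],[17,0],[24,9],[25,0],[32,10],[36,0],[38,9],[39,0],[40,3],[44,0]]
[[1,17],[17,0],[24,9],[25,0],[32,10],[36,0],[38,9],[39,0],[40,3],[44,0]]
[[1,17],[17,6],[24,9],[25,0],[32,10],[36,0],[38,9],[39,0],[40,3],[44,0]]
[[1,17],[17,6],[23,7],[24,9],[25,7],[32,10],[36,0],[38,9],[39,0],[40,3],[44,0]]
[[1,17],[17,6],[23,7],[24,9],[25,7],[32,10],[36,0],[38,9],[39,15],[46,0]]
[[1,17],[17,6],[23,7],[24,9],[25,7],[32,10],[36,15],[37,0],[38,9],[39,15],[46,0]]
[[1,17],[17,6],[23,7],[24,9],[25,7],[32,10],[36,15],[37,0],[38,9],[39,15],[46,0]]
[[1,17],[17,6],[23,7],[24,9],[25,7],[32,10],[36,15],[37,0],[38,9],[39,15],[46,0]]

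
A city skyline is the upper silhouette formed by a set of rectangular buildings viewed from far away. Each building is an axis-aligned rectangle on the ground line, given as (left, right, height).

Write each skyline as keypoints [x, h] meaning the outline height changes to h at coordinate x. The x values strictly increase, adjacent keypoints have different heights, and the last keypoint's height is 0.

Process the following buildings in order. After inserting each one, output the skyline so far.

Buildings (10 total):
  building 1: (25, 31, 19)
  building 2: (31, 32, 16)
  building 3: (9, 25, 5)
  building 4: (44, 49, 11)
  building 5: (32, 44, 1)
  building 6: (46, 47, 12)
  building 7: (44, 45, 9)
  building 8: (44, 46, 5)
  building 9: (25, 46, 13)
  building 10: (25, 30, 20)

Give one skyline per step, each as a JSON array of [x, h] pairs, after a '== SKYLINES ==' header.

== SKYLINES ==
[[25,19],[31,0]]
[[25,19],[31,16],[32,0]]
[[9,5],[25,19],[31,16],[32,0]]
[[9,5],[25,19],[31,16],[32,0],[44,11],[49,0]]
[[9,5],[25,19],[31,16],[32,1],[44,11],[49,0]]
[[9,5],[25,19],[31,16],[32,1],[44,11],[46,12],[47,11],[49,0]]
[[9,5],[25,19],[31,16],[32,1],[44,11],[46,12],[47,11],[49,0]]
[[9,5],[25,19],[31,16],[32,1],[44,11],[46,12],[47,11],[49,0]]
[[9,5],[25,19],[31,16],[32,13],[46,12],[47,11],[49,0]]
[[9,5],[25,20],[30,19],[31,16],[32,13],[46,12],[47,11],[49,0]]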